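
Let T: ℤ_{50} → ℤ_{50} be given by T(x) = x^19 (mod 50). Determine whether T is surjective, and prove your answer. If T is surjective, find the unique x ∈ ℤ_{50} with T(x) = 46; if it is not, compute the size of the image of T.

42

T(0) = 0^19 = 0.
T(10): Repeated squaring mod 50: 10^1 ≡ 10, 10^2 ≡ 10² = 100 ≡ 0, 10^4 ≡ 0² = 0, 10^8 ≡ 0² = 0, 10^16 ≡ 0² = 0. Since 19 = 16 + 2 + 1, 10^19 ≡ 0·0·10: 0·0 = 0, then 0·10 = 0. So 10^19 ≡ 0 (mod 50).
So T(0) = T(10) = 0 while 0 ≠ 10, so T is not injective.
A non-injective map from the 50-element set ℤ_{50} to itself takes at most 49 distinct values, so it cannot be surjective. Thus T is not surjective.
Since T is not surjective, we determine |image(T)|. Computing x^19 mod 50 for each x (by repeated squaring, reducing mod 50 at every step), the values T(0), T(1), …, T(49) are: 0, 1, 38, 17, 44, 25, 46, 43, 22, 39, 0, 41, 48, 27, 34, 25, 36, 3, 32, 29, 0, 31, 8, 37, 24, 25, 26, 13, 42, 19, 0, 21, 18, 47, 14, 25, 16, 23, 2, 9, 0, 11, 28, 7, 4, 25, 6, 33, 12, 49.
The distinct values are {0, 1, 2, 3, 4, 6, 7, 8, 9, 11, 12, 13, 14, 16, 17, 18, 19, 21, 22, 23, 24, 25, 26, 27, 28, 29, 31, 32, 33, 34, 36, 37, 38, 39, 41, 42, 43, 44, 46, 47, 48, 49}; there are 42 of them.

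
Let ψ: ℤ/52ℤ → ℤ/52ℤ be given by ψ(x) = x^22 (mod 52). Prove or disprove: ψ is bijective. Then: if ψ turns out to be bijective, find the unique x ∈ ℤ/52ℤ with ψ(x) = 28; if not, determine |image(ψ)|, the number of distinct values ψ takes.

ψ(12): Repeated squaring mod 52: 12^1 ≡ 12, 12^2 ≡ 12² = 144 ≡ 40, 12^4 ≡ 40² = 1600 ≡ 40, 12^8 ≡ 40² = 1600 ≡ 40, 12^16 ≡ 40² = 1600 ≡ 40. Since 22 = 16 + 4 + 2, 12^22 ≡ 40·40·40: 40·40 = 1600 ≡ 40, then 40·40 = 1600 ≡ 40. So 12^22 ≡ 40 (mod 52).
ψ(14): Repeated squaring mod 52: 14^1 ≡ 14, 14^2 ≡ 14² = 196 ≡ 40, 14^4 ≡ 40² = 1600 ≡ 40, 14^8 ≡ 40² = 1600 ≡ 40, 14^16 ≡ 40² = 1600 ≡ 40. Since 22 = 16 + 4 + 2, 14^22 ≡ 40·40·40: 40·40 = 1600 ≡ 40, then 40·40 = 1600 ≡ 40. So 14^22 ≡ 40 (mod 52).
So ψ(12) = ψ(14) = 40 while 12 ≠ 14, hence ψ is not injective, hence not bijective.
Since ψ is not bijective, we determine |image(ψ)|. Computing x^22 mod 52 for each x (by repeated squaring, reducing mod 52 at every step), the values ψ(0), ψ(1), …, ψ(51) are: 0, 1, 36, 29, 48, 25, 4, 17, 12, 9, 16, 49, 40, 13, 40, 49, 16, 9, 12, 17, 4, 25, 48, 29, 36, 1, 0, 1, 36, 29, 48, 25, 4, 17, 12, 9, 16, 49, 40, 13, 40, 49, 16, 9, 12, 17, 4, 25, 48, 29, 36, 1.
The distinct values are {0, 1, 4, 9, 12, 13, 16, 17, 25, 29, 36, 40, 48, 49}; there are 14 of them.

14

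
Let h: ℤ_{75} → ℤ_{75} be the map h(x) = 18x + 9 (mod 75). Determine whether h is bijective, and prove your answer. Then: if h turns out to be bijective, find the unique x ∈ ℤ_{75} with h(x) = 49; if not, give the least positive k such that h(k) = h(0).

By definition, h is injective when h(a) = h(b) forces a = b.
We have gcd(18, 75) = 3 > 1. Taking a = 0 and b = 25: h(0) = 9 and h(25) = 18·25 + 9 = 459 ≡ 9 (mod 75).
So h(0) = h(25) while 0 ≠ 25, thus h is not injective, hence not bijective.
Since h is not bijective, we find the least positive k with h(k) = h(0): this means 18k ≡ 0 (mod 75), i.e. 75 ∣ 18k. Since gcd(18, 75) = 3, dividing through by 3 this holds exactly when 25 ∣ 6k, and as gcd(6, 25) = 1, exactly when 25 ∣ k.
The smallest positive such k is 25.

25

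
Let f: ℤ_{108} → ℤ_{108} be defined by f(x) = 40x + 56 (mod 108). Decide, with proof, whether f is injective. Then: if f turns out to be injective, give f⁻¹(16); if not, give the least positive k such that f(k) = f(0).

By definition, injectivity means: for all x_1, x_2 in the domain, f(x_1) = f(x_2) implies x_1 = x_2.
We have gcd(40, 108) = 4 > 1. Taking x_1 = 0 and x_2 = 27: f(0) = 56 and f(27) = 40·27 + 56 = 1136 ≡ 56 (mod 108).
So f(0) = f(27) while 0 ≠ 27, so f is not injective.
Since f is not injective, we find the least positive k with f(k) = f(0): this means 40k ≡ 0 (mod 108), i.e. 108 ∣ 40k. Since gcd(40, 108) = 4, dividing through by 4 this holds exactly when 27 ∣ 10k, and as gcd(10, 27) = 1, exactly when 27 ∣ k.
The smallest positive such k is 27.

27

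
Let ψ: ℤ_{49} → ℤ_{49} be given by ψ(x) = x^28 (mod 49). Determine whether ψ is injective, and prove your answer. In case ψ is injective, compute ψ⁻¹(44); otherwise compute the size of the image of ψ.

ψ(3): Repeated squaring mod 49: 3^1 ≡ 3, 3^2 ≡ 3² = 9, 3^4 ≡ 9² = 81 ≡ 32, 3^8 ≡ 32² = 1024 ≡ 44, 3^16 ≡ 44² = 1936 ≡ 25. Since 28 = 16 + 8 + 4, 3^28 ≡ 25·44·32: 25·44 = 1100 ≡ 22, then 22·32 = 704 ≡ 18. So 3^28 ≡ 18 (mod 49).
ψ(4): Repeated squaring mod 49: 4^1 ≡ 4, 4^2 ≡ 4² = 16, 4^4 ≡ 16² = 256 ≡ 11, 4^8 ≡ 11² = 121 ≡ 23, 4^16 ≡ 23² = 529 ≡ 39. Since 28 = 16 + 8 + 4, 4^28 ≡ 39·23·11: 39·23 = 897 ≡ 15, then 15·11 = 165 ≡ 18. So 4^28 ≡ 18 (mod 49).
So ψ(3) = ψ(4) = 18 while 3 ≠ 4, hence ψ is not injective.
Since ψ is not injective, we determine |image(ψ)|. Computing x^28 mod 49 for each x (by repeated squaring, reducing mod 49 at every step), the values ψ(0), ψ(1), …, ψ(48) are: 0, 1, 30, 18, 18, 30, 1, 0, 1, 30, 18, 18, 30, 1, 0, 1, 30, 18, 18, 30, 1, 0, 1, 30, 18, 18, 30, 1, 0, 1, 30, 18, 18, 30, 1, 0, 1, 30, 18, 18, 30, 1, 0, 1, 30, 18, 18, 30, 1.
The distinct values are {0, 1, 18, 30}; there are 4 of them.

4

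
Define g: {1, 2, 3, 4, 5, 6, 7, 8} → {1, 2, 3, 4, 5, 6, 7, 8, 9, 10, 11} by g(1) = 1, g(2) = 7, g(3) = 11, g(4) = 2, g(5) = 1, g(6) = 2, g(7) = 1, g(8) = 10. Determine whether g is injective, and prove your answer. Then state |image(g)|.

5

g(1) = 1 = g(5) with 1 ≠ 5, so g is not injective.
The image of g is {1, 2, 7, 10, 11}, which has 5 elements.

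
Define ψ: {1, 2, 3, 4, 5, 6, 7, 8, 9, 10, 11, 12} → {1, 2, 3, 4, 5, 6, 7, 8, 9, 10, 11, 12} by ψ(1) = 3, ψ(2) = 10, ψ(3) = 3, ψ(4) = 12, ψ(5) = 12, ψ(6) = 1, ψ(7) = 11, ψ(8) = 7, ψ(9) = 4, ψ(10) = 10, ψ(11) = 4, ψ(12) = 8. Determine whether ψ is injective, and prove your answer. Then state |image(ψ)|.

8

ψ(1) = 3 = ψ(3) with 1 ≠ 3, so ψ is not injective.
The image of ψ is {1, 3, 4, 7, 8, 10, 11, 12}, which has 8 elements.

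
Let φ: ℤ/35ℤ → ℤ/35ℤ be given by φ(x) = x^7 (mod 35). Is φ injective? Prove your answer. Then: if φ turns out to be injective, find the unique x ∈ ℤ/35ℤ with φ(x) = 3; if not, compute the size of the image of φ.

Computing x^7 mod 35 for each x (by repeated squaring, reducing mod 35 at every step), the values φ(0), φ(1), …, φ(34) are: 0, 1, 23, 17, 4, 5, 6, 28, 22, 9, 10, 11, 33, 27, 14, 15, 16, 3, 32, 19, 20, 21, 8, 2, 24, 25, 26, 13, 7, 29, 30, 31, 18, 12, 34.
Every element of ℤ/35ℤ appears exactly once in this list, so φ is a bijection, and in particular injective.
Since φ is injective, we read off the preimage of 3 from the same table: φ(17) = 3, so φ⁻¹(3) = 17.

17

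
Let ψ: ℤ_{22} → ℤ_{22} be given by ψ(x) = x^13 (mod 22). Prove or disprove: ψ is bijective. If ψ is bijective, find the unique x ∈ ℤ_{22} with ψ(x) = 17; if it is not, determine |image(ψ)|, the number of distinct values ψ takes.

Computing x^13 mod 22 for each x (by repeated squaring, reducing mod 22 at every step), the values ψ(0), ψ(1), …, ψ(21) are: 0, 1, 8, 5, 20, 15, 18, 13, 6, 3, 10, 11, 12, 19, 16, 9, 4, 7, 2, 17, 14, 21.
Every element of ℤ_{22} appears exactly once in this list, so ψ is a bijection, and in particular bijective.
Since ψ is bijective, we read off the preimage of 17 from the same table: ψ(19) = 17, so ψ⁻¹(17) = 19.

19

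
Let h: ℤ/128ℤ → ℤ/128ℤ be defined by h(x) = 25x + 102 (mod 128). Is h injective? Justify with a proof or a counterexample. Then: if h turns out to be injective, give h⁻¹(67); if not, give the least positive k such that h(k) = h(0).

Suppose h(a) = h(b) in ℤ/128ℤ. Then 25a + 102 ≡ 25b + 102 (mod 128), so 25(a − b) ≡ 0 (mod 128).
Since gcd(25, 128) = 1, 25 is invertible modulo 128, hence a − b ≡ 0 (mod 128), i.e. a = b.
So h is injective.
We now compute 25⁻¹ mod 128 explicitly. Euclid's algorithm: 128 = 5·25 + 3, 25 = 8·3 + 1; back-substituting gives 1 = 41·25 − 8·128, so 25⁻¹ ≡ 41 (mod 128).
Since h is injective, we find h⁻¹(67): we need 25x ≡ 67 − 102 ≡ 93 (mod 128). Using 25⁻¹ = 41: x ≡ 41·93 = 3813 = 29·128 + 101, so x = 101.
Check: h(101) = 25·101 + 102 = 2627 = 20·128 + 67 ≡ 67 (mod 128).

101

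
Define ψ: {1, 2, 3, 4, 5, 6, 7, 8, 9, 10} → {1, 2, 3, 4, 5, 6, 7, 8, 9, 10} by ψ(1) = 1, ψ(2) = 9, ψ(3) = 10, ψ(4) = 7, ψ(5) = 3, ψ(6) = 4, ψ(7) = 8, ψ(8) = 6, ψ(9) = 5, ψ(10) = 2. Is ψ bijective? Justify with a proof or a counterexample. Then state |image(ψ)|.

10

The values 1, 9, 10, 7, 3, 4, 8, 6, 5, 2 are a permutation of {1, 2, 3, 4, 5, 6, 7, 8, 9, 10}: each element appears exactly once.
So ψ is injective and surjective, hence bijective.
The image of ψ is {1, 2, 3, 4, 5, 6, 7, 8, 9, 10}, which has 10 elements.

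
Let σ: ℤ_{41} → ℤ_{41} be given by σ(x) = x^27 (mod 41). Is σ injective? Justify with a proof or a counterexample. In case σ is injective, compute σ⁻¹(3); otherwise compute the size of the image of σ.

Since 41 is prime, the nonzero elements of ℤ_{41} form a cyclic group of order 40.
As gcd(27, 40) = 1, raising to the 27th power is a bijection on this group: if s^27 ≡ t^27 then (st^{−1})^27 = 1, and the only element of order dividing gcd(27, 40) = 1 is 1, so s = t.
With σ(0) = 0 this makes σ injective on all of ℤ_{41}, hence bijective (finite equal-size domain and codomain). In particular σ is injective.
Since σ is injective, we find the preimage of 3. The inverse of x ↦ x^27 on (ℤ_{41})^× is x ↦ x^3, because 27·3 = 81 = 2·40 + 1 ≡ 1 (mod 40) and x^{40} = 1 for x ≠ 0 (Fermat). So σ⁻¹(3) = 3^3 mod 41.
Repeated squaring mod 41: 3^1 ≡ 3, 3^2 ≡ 3² = 9. Since 3 = 2 + 1, 3^3 ≡ 9·3: 9·3 = 27. So 3^3 ≡ 27 (mod 41).
Hence σ⁻¹(3) = 27.

27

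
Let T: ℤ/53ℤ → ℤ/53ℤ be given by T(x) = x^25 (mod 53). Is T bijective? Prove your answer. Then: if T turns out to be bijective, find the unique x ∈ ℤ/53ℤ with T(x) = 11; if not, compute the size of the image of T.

Since 53 is prime, the nonzero elements of ℤ/53ℤ form a cyclic group of order 52.
As gcd(25, 52) = 1, raising to the 25th power is a bijection on this group: if s^25 ≡ t^25 then (st^{−1})^25 = 1, and the only element of order dividing gcd(25, 52) = 1 is 1, so s = t.
With T(0) = 0 this makes T injective on all of ℤ/53ℤ, hence bijective (finite equal-size domain and codomain). In particular T is bijective.
Since T is bijective, we find the preimage of 11. The inverse of x ↦ x^25 on (ℤ/53ℤ)^× is x ↦ x^25, because 25·25 = 625 = 12·52 + 1 ≡ 1 (mod 52) and x^{52} = 1 for x ≠ 0 (Fermat). So T⁻¹(11) = 11^25 mod 53.
Repeated squaring mod 53: 11^1 ≡ 11, 11^2 ≡ 11² = 121 ≡ 15, 11^4 ≡ 15² = 225 ≡ 13, 11^8 ≡ 13² = 169 ≡ 10, 11^16 ≡ 10² = 100 ≡ 47. Since 25 = 16 + 8 + 1, 11^25 ≡ 47·10·11: 47·10 = 470 ≡ 46, then 46·11 = 506 ≡ 29. So 11^25 ≡ 29 (mod 53).
Hence T⁻¹(11) = 29.

29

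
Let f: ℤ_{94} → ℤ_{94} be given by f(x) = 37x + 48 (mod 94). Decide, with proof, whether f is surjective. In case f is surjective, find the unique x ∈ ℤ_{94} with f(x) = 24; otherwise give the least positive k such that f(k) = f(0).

Since gcd(37, 94) = 1, 37 is invertible modulo 94. Euclid's algorithm: 94 = 2·37 + 20, 37 = 1·20 + 17, 20 = 1·17 + 3, 17 = 5·3 + 2, 3 = 1·2 + 1; back-substituting gives 1 = 61·37 − 24·94, so 37⁻¹ ≡ 61 (mod 94).
For any y ∈ ℤ_{94}, x = 61(y − 48) mod 94 satisfies f(x) = 37·61(y − 48) + 48 ≡ y (since 37·61 ≡ 1 mod 94). So every y has a preimage.
Thus f is surjective.
Since f is surjective, we find f⁻¹(24): we need 37x ≡ 24 − 48 ≡ 70 (mod 94). Using 37⁻¹ = 61: x ≡ 61·70 = 4270 = 45·94 + 40, so x = 40.
Check: f(40) = 37·40 + 48 = 1528 = 16·94 + 24 ≡ 24 (mod 94).

40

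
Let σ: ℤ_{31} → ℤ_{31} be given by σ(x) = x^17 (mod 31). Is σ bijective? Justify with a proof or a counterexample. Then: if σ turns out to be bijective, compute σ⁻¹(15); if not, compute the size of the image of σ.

Since 31 is prime, the nonzero elements of ℤ_{31} form a cyclic group of order 30.
As gcd(17, 30) = 1, raising to the 17th power is a bijection on this group: if a^17 ≡ b^17 then (ab^{−1})^17 = 1, and the only element of order dividing gcd(17, 30) = 1 is 1, so a = b.
With σ(0) = 0 this makes σ injective on all of ℤ_{31}, hence bijective (finite equal-size domain and codomain). In particular σ is bijective.
Since σ is bijective, we find the preimage of 15. The inverse of x ↦ x^17 on (ℤ_{31})^× is x ↦ x^23, because 17·23 = 391 = 13·30 + 1 ≡ 1 (mod 30) and x^{30} = 1 for x ≠ 0 (Fermat). So σ⁻¹(15) = 15^23 mod 31.
Repeated squaring mod 31: 15^1 ≡ 15, 15^2 ≡ 15² = 225 ≡ 8, 15^4 ≡ 8² = 64 ≡ 2, 15^8 ≡ 2² = 4, 15^16 ≡ 4² = 16. Since 23 = 16 + 4 + 2 + 1, 15^23 ≡ 16·2·8·15: 16·2 = 32 ≡ 1, then 1·8 = 8, then 8·15 = 120 ≡ 27. So 15^23 ≡ 27 (mod 31).
Hence σ⁻¹(15) = 27.

27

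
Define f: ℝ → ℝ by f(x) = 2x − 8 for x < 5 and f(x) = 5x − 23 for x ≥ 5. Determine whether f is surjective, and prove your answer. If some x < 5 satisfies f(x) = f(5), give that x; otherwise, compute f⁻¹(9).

32/5

Both pieces are strictly increasing (slopes 2 and 5), so each is injective on its own interval.
The left piece maps (−∞, 5) onto (−∞, 2); the right piece maps [5, ∞) onto [2, ∞).
These images together cover ℝ, so f is surjective.
Because the two images are disjoint, no x < 5 has f(x) = f(5), so we compute f⁻¹(9): 9 lies in [2, ∞), so solve 5x − 23 = 9: x = (9 + 23)/5 = 32/5.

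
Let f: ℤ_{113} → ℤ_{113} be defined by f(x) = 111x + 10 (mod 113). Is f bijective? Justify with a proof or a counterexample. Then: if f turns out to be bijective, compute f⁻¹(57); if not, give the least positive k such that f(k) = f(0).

33

By definition, injectivity means: for all s, t in the domain, f(s) = f(t) implies s = t.
Suppose f(s) = f(t) in ℤ_{113}. Then 111s + 10 ≡ 111t + 10 (mod 113), therefore 111(s − t) ≡ 0 (mod 113).
Since gcd(111, 113) = 1, 111 is invertible modulo 113, so s − t ≡ 0 (mod 113), i.e. s = t.
We now compute 111⁻¹ mod 113 explicitly. Euclid's algorithm: 113 = 1·111 + 2, 111 = 55·2 + 1; back-substituting gives 1 = 56·111 − 55·113, so 111⁻¹ ≡ 56 (mod 113).
For any y ∈ ℤ_{113}, x = 56(y − 10) mod 113 satisfies f(x) = 111·56(y − 10) + 10 ≡ y (since 111·56 ≡ 1 mod 113). So every y has a preimage.
So f is bijective.
Since f is bijective, we compute f⁻¹(57): solve 111x + 10 ≡ 57 (mod 113), i.e. 111x ≡ 47 (mod 113).
Multiplying by 111⁻¹ = 56 gives x ≡ 56·47 = 2632 = 23·113 + 33 ≡ 33 (mod 113).
Check: f(33) = 111·33 + 10 = 3673 = 32·113 + 57 ≡ 57 (mod 113).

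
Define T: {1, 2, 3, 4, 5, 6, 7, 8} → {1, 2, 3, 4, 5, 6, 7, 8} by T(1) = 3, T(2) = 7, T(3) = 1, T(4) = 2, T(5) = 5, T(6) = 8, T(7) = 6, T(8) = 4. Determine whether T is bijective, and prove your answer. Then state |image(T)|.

The values 3, 7, 1, 2, 5, 8, 6, 4 are a permutation of {1, 2, 3, 4, 5, 6, 7, 8}: each element appears exactly once.
So T is injective and surjective, hence bijective.
The image of T is {1, 2, 3, 4, 5, 6, 7, 8}, which has 8 elements.

8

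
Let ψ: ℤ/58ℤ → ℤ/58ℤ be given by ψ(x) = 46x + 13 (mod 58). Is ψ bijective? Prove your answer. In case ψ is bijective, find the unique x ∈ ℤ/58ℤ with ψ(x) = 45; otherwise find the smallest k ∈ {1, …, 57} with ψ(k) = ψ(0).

29

We have gcd(46, 58) = 2 > 1. Taking s = 0 and t = 29: ψ(0) = 13 and ψ(29) = 46·29 + 13 = 1347 ≡ 13 (mod 58).
So ψ(0) = ψ(29) while 0 ≠ 29, so ψ is not injective, hence not bijective.
Since ψ is not bijective, we find the least positive k with ψ(k) = ψ(0): this means 46k ≡ 0 (mod 58), i.e. 58 ∣ 46k. Since gcd(46, 58) = 2, dividing through by 2 this holds exactly when 29 ∣ 23k, and as gcd(23, 29) = 1, exactly when 29 ∣ k.
The smallest positive such k is 29.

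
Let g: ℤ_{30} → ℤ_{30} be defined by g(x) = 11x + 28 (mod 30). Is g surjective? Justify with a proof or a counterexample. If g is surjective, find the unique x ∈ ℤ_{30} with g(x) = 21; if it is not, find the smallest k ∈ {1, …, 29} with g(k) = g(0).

13

Since gcd(11, 30) = 1, 11 is invertible modulo 30. Euclid's algorithm: 30 = 2·11 + 8, 11 = 1·8 + 3, 8 = 2·3 + 2, 3 = 1·2 + 1; back-substituting gives 1 = 11·11 − 4·30, so 11⁻¹ ≡ 11 (mod 30).
Then y ↦ 11(y − 28) is a two-sided inverse to g, so every y ∈ ℤ_{30} has a preimage.
Hence g is surjective.
Since g is surjective, we find g⁻¹(21): we need 11x ≡ 21 − 28 ≡ 23 (mod 30). Using 11⁻¹ = 11: x ≡ 11·23 = 253 = 8·30 + 13, so x = 13.
Check: g(13) = 11·13 + 28 = 171 = 5·30 + 21 ≡ 21 (mod 30).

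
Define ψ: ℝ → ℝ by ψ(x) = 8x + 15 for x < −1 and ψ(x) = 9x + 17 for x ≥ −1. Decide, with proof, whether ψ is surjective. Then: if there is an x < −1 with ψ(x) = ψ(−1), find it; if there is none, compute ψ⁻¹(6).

-9/8

Both pieces are strictly increasing (slopes 8 and 9), so each is injective on its own interval.
The left piece maps (−∞, −1) onto (−∞, 7); the right piece maps [−1, ∞) onto [8, ∞).
The union (−∞, 7) ∪ [8, ∞) omits the interval between 7 and 8; in particular 7 has no preimage. So ψ is not surjective.
Because the two images are disjoint, no x < −1 has ψ(x) = ψ(−1), so we compute ψ⁻¹(6): 6 lies in (−∞, 7), so solve 8x + 15 = 6: x = (6 − 15)/8 = −9/8.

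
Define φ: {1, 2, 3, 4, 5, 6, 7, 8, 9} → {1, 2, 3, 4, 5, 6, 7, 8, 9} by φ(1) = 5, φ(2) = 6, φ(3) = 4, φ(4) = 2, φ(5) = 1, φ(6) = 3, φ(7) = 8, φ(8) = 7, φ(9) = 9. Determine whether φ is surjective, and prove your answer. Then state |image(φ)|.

Every element of the codomain has a preimage: 1 = φ(5), 2 = φ(4), 3 = φ(6), 4 = φ(3), 5 = φ(1), 6 = φ(2), 7 = φ(8), 8 = φ(7), 9 = φ(9).
Thus φ is surjective.
The image of φ is {1, 2, 3, 4, 5, 6, 7, 8, 9}, which has 9 elements.

9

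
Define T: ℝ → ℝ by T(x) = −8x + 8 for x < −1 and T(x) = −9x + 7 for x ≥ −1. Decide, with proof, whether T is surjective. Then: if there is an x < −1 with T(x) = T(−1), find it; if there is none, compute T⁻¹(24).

-2

Both pieces are strictly decreasing (slopes −8 and −9), so each is injective on its own interval.
The left piece maps (−∞, −1) onto (16, ∞); the right piece maps [−1, ∞) onto (−∞, 16].
These images together cover ℝ, so T is surjective.
Because the two images are disjoint, no x < −1 has T(x) = T(−1), so we compute T⁻¹(24): 24 lies in (16, ∞), so solve −8x + 8 = 24: x = (24 − 8)/(−8) = −2.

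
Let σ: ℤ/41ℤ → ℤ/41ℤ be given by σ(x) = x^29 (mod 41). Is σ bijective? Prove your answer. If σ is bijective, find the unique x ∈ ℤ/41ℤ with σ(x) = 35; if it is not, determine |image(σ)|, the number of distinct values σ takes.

Since 41 is prime, the nonzero elements of ℤ/41ℤ form a cyclic group of order 40.
As gcd(29, 40) = 1, raising to the 29th power is a bijection on this group: if s^29 ≡ t^29 then (st^{−1})^29 = 1, and the only element of order dividing gcd(29, 40) = 1 is 1, so s = t.
With σ(0) = 0 this makes σ injective on all of ℤ/41ℤ, hence bijective (finite equal-size domain and codomain). In particular σ is bijective.
Since σ is bijective, we find the preimage of 35. The inverse of x ↦ x^29 on (ℤ/41ℤ)^× is x ↦ x^29, because 29·29 = 841 = 21·40 + 1 ≡ 1 (mod 40) and x^{40} = 1 for x ≠ 0 (Fermat). So σ⁻¹(35) = 35^29 mod 41.
Repeated squaring mod 41: 35^1 ≡ 35, 35^2 ≡ 35² = 1225 ≡ 36, 35^4 ≡ 36² = 1296 ≡ 25, 35^8 ≡ 25² = 625 ≡ 10, 35^16 ≡ 10² = 100 ≡ 18. Since 29 = 16 + 8 + 4 + 1, 35^29 ≡ 18·10·25·35: 18·10 = 180 ≡ 16, then 16·25 = 400 ≡ 31, then 31·35 = 1085 ≡ 19. So 35^29 ≡ 19 (mod 41).
Hence σ⁻¹(35) = 19.

19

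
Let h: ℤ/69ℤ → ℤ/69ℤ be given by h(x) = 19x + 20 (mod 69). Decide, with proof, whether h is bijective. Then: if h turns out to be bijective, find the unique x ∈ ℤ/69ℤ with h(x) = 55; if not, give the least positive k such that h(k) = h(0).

If h(s) = h(t), then 19s ≡ 19t (mod 69). Because gcd(19, 69) = 1, we may cancel 19 to get s ≡ t (mod 69).
We now compute 19⁻¹ mod 69 explicitly. Euclid's algorithm: 69 = 3·19 + 12, 19 = 1·12 + 7, 12 = 1·7 + 5, 7 = 1·5 + 2, 5 = 2·2 + 1; back-substituting gives 1 = 40·19 − 11·69, so 19⁻¹ ≡ 40 (mod 69).
For any y ∈ ℤ/69ℤ, x = 40(y − 20) mod 69 satisfies h(x) = 19·40(y − 20) + 20 ≡ y (since 19·40 ≡ 1 mod 69). So every y has a preimage.
Thus h is bijective.
Since h is bijective, we compute h⁻¹(55): solve 19x + 20 ≡ 55 (mod 69), i.e. 19x ≡ 35 (mod 69).
Multiplying by 19⁻¹ = 40 gives x ≡ 40·35 = 1400 = 20·69 + 20 ≡ 20 (mod 69).
Check: h(20) = 19·20 + 20 = 400 = 5·69 + 55 ≡ 55 (mod 69).

20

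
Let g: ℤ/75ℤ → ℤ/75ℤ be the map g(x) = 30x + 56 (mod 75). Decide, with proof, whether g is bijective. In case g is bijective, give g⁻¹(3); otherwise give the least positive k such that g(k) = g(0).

5

We have gcd(30, 75) = 15 > 1. Taking u = 0 and v = 5: g(0) = 56 and g(5) = 30·5 + 56 = 206 ≡ 56 (mod 75).
So g(0) = g(5) while 0 ≠ 5, hence g is not injective, hence not bijective.
Since g is not bijective, we find the least positive k with g(k) = g(0): this means 30k ≡ 0 (mod 75), i.e. 75 ∣ 30k. Since gcd(30, 75) = 15, dividing through by 15 this holds exactly when 5 ∣ 2k, and as gcd(2, 5) = 1, exactly when 5 ∣ k.
The smallest positive such k is 5.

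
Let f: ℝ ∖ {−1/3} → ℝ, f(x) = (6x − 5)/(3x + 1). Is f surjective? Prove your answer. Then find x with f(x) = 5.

-10/9

If f(x) = 2, cross-multiplying gives 3(6x − 5) = 6(3x + 1), which simplifies to −15 = 6 — false.  So 2 has no preimage and f is not surjective.
Solving f(x) = 5: cross-multiplying gives 6x − 5 = 5(3x + 1), which rearranges to −9x = 10, so x = −10/9.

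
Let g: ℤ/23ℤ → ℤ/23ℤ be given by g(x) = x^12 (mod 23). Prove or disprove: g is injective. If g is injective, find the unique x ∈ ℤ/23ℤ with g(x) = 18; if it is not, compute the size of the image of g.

12

g(11): Repeated squaring mod 23: 11^1 ≡ 11, 11^2 ≡ 11² = 121 ≡ 6, 11^4 ≡ 6² = 36 ≡ 13, 11^8 ≡ 13² = 169 ≡ 8. Since 12 = 8 + 4, 11^12 ≡ 8·13: 8·13 = 104 ≡ 12. So 11^12 ≡ 12 (mod 23).
g(12): Repeated squaring mod 23: 12^1 ≡ 12, 12^2 ≡ 12² = 144 ≡ 6, 12^4 ≡ 6² = 36 ≡ 13, 12^8 ≡ 13² = 169 ≡ 8. Since 12 = 8 + 4, 12^12 ≡ 8·13: 8·13 = 104 ≡ 12. So 12^12 ≡ 12 (mod 23).
So g(11) = g(12) = 12 while 11 ≠ 12, therefore g is not injective.
Since g is not injective, we determine |image(g)|. Computing x^12 mod 23 for each x (by repeated squaring, reducing mod 23 at every step), the values g(0), g(1), …, g(22) are: 0, 1, 2, 3, 4, 18, 6, 16, 8, 9, 13, 12, 12, 13, 9, 8, 16, 6, 18, 4, 3, 2, 1.
The distinct values are {0, 1, 2, 3, 4, 6, 8, 9, 12, 13, 16, 18}; there are 12 of them.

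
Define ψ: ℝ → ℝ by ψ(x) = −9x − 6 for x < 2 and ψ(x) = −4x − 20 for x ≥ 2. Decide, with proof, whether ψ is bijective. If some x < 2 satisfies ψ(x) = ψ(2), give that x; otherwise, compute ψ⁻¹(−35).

15/4

Both pieces are strictly decreasing (slopes −9 and −4), so each is injective on its own interval.
The left piece maps (−∞, 2) onto (−24, ∞); the right piece maps [2, ∞) onto (−∞, −28].
The images leave a gap (−24 has no preimage), so ψ is not surjective, hence not bijective.
Because the two images are disjoint, no x < 2 has ψ(x) = ψ(2), so we compute ψ⁻¹(−35): −35 lies in (−∞, −28], so solve −4x − 20 = −35: x = (−35 + 20)/(−4) = 15/4.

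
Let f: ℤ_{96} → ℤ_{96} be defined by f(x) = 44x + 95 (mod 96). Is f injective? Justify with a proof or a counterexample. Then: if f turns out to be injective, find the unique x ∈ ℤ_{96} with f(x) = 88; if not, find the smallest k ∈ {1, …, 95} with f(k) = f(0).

We have gcd(44, 96) = 4 > 1. Taking u = 0 and v = 24: f(0) = 95 and f(24) = 44·24 + 95 = 1151 ≡ 95 (mod 96).
So f(0) = f(24) while 0 ≠ 24, thus f is not injective.
Since f is not injective, we find the least positive k with f(k) = f(0): this means 44k ≡ 0 (mod 96), i.e. 96 ∣ 44k. Since gcd(44, 96) = 4, dividing through by 4 this holds exactly when 24 ∣ 11k, and as gcd(11, 24) = 1, exactly when 24 ∣ k.
The smallest positive such k is 24.

24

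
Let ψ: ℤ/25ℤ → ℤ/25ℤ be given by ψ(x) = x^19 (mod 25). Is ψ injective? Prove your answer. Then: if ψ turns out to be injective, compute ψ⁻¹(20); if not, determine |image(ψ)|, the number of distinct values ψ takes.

21

ψ(0) = 0^19 = 0.
ψ(5): Repeated squaring mod 25: 5^1 ≡ 5, 5^2 ≡ 5² = 25 ≡ 0, 5^4 ≡ 0² = 0, 5^8 ≡ 0² = 0, 5^16 ≡ 0² = 0. Since 19 = 16 + 2 + 1, 5^19 ≡ 0·0·5: 0·0 = 0, then 0·5 = 0. So 5^19 ≡ 0 (mod 25).
So ψ(0) = ψ(5) = 0 while 0 ≠ 5, therefore ψ is not injective.
Since ψ is not injective, we determine |image(ψ)|. Computing x^19 mod 25 for each x (by repeated squaring, reducing mod 25 at every step), the values ψ(0), ψ(1), …, ψ(24) are: 0, 1, 13, 17, 19, 0, 21, 18, 22, 14, 0, 16, 23, 2, 9, 0, 11, 3, 7, 4, 0, 6, 8, 12, 24.
The distinct values are {0, 1, 2, 3, 4, 6, 7, 8, 9, 11, 12, 13, 14, 16, 17, 18, 19, 21, 22, 23, 24}; there are 21 of them.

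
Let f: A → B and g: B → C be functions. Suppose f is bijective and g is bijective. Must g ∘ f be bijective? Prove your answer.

Injectivity: if g(f(u)) = g(f(v)) then f(u) = f(v) (g injective) so u = v (f injective).
Surjectivity: for c ∈ C pick b with g(b) = c, then a with f(a) = b; then (g ∘ f)(a) = c.
So g ∘ f is bijective.

bijective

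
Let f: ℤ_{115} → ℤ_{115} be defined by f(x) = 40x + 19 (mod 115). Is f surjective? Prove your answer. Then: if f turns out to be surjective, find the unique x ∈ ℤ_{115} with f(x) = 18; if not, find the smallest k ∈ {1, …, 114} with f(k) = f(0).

Since gcd(40, 115) = 5, we have 40x ≡ 0 (mod 5) for all x, so f(x) ≡ 4 (mod 5).
But 0 ≢ 4 (mod 5), so 0 ∈ ℤ_{115} has no preimage. So f is not surjective.
Since f is not surjective, we find the least positive k with f(k) = f(0): this means 40k ≡ 0 (mod 115), i.e. 115 ∣ 40k. Since gcd(40, 115) = 5, dividing through by 5 this holds exactly when 23 ∣ 8k, and as gcd(8, 23) = 1, exactly when 23 ∣ k.
The smallest positive such k is 23.

23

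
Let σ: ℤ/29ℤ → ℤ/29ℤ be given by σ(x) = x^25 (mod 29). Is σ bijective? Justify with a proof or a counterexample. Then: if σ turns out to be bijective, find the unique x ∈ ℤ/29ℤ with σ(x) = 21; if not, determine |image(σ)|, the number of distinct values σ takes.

Since 29 is prime, the nonzero elements of ℤ/29ℤ form a cyclic group of order 28.
As gcd(25, 28) = 1, raising to the 25th power is a bijection on this group: if x_1^25 ≡ x_2^25 then (x_1x_2^{−1})^25 = 1, and the only element of order dividing gcd(25, 28) = 1 is 1, so x_1 = x_2.
With σ(0) = 0 this makes σ injective on all of ℤ/29ℤ, hence bijective (finite equal-size domain and codomain). In particular σ is bijective.
Since σ is bijective, we find the preimage of 21. The inverse of x ↦ x^25 on (ℤ/29ℤ)^× is x ↦ x^9, because 25·9 = 225 = 8·28 + 1 ≡ 1 (mod 28) and x^{28} = 1 for x ≠ 0 (Fermat). So σ⁻¹(21) = 21^9 mod 29.
Repeated squaring mod 29: 21^1 ≡ 21, 21^2 ≡ 21² = 441 ≡ 6, 21^4 ≡ 6² = 36 ≡ 7, 21^8 ≡ 7² = 49 ≡ 20. Since 9 = 8 + 1, 21^9 ≡ 20·21: 20·21 = 420 ≡ 14. So 21^9 ≡ 14 (mod 29).
Hence σ⁻¹(21) = 14.

14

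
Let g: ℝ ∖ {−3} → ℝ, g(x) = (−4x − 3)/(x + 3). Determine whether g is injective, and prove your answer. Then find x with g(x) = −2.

3/2

Suppose g(s) = g(t). Cross-multiplying: (−4s − 3)(t + 3) = (−4t − 3)(s + 3).
Expanding both sides and cancelling the symmetric terms leaves −9·(s − t) = 0. Since −9 ≠ 0, s = t. Hence g is injective.
Solving g(x) = −2: cross-multiplying gives −4x − 3 = −2(x + 3), which rearranges to −2x = −3, so x = 3/2.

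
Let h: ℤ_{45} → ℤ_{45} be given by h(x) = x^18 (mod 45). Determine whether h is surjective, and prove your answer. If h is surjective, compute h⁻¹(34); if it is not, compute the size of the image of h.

h(1) = 1^18 = 1.
h(4): Repeated squaring mod 45: 4^1 ≡ 4, 4^2 ≡ 4² = 16, 4^4 ≡ 16² = 256 ≡ 31, 4^8 ≡ 31² = 961 ≡ 16, 4^16 ≡ 16² = 256 ≡ 31. Since 18 = 16 + 2, 4^18 ≡ 31·16: 31·16 = 496 ≡ 1. So 4^18 ≡ 1 (mod 45).
So h(1) = h(4) = 1 while 1 ≠ 4, therefore h is not injective.
A non-injective map from the 45-element set ℤ_{45} to itself takes at most 44 distinct values, so it cannot be surjective. Hence h is not surjective.
Since h is not surjective, we determine |image(h)|. Computing x^18 mod 45 for each x (by repeated squaring, reducing mod 45 at every step), the values h(0), h(1), …, h(44) are: 0, 1, 19, 9, 1, 10, 36, 19, 19, 36, 10, 1, 9, 19, 1, 0, 1, 19, 9, 1, 10, 36, 19, 19, 36, 10, 1, 9, 19, 1, 0, 1, 19, 9, 1, 10, 36, 19, 19, 36, 10, 1, 9, 19, 1.
The distinct values are {0, 1, 9, 10, 19, 36}; there are 6 of them.

6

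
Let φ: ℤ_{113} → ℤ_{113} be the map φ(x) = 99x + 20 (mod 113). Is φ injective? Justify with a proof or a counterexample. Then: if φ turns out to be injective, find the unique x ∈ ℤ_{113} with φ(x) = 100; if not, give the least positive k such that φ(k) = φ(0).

By definition, φ is injective if φ(u) = φ(v) implies u = v.
Suppose φ(u) = φ(v) in ℤ_{113}. Then 99u + 20 ≡ 99v + 20 (mod 113), so 99(u − v) ≡ 0 (mod 113).
Since gcd(99, 113) = 1, 99 is invertible modulo 113, thus u − v ≡ 0 (mod 113), i.e. u = v.
Therefore φ is injective.
We now compute 99⁻¹ mod 113 explicitly. Euclid's algorithm: 113 = 1·99 + 14, 99 = 7·14 + 1; back-substituting gives 1 = 8·99 − 7·113, so 99⁻¹ ≡ 8 (mod 113).
Since φ is injective, we compute φ⁻¹(100): solve 99x + 20 ≡ 100 (mod 113), i.e. 99x ≡ 80 (mod 113).
Multiplying by 99⁻¹ = 8 gives x ≡ 8·80 = 640 = 5·113 + 75 ≡ 75 (mod 113).
Check: φ(75) = 99·75 + 20 = 7445 = 65·113 + 100 ≡ 100 (mod 113).

75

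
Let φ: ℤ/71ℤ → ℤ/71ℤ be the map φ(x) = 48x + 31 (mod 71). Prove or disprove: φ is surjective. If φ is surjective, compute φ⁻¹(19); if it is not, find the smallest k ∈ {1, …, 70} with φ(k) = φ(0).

53

Since gcd(48, 71) = 1, 48 is invertible modulo 71. Euclid's algorithm: 71 = 1·48 + 23, 48 = 2·23 + 2, 23 = 11·2 + 1; back-substituting gives 1 = 37·48 − 25·71, so 48⁻¹ ≡ 37 (mod 71).
Then y ↦ 37(y − 31) is a two-sided inverse to φ, so every y ∈ ℤ/71ℤ has a preimage.
So φ is surjective.
Since φ is surjective, we find φ⁻¹(19): we need 48x ≡ 19 − 31 ≡ 59 (mod 71). Using 48⁻¹ = 37: x ≡ 37·59 = 2183 = 30·71 + 53, so x = 53.
Check: φ(53) = 48·53 + 31 = 2575 = 36·71 + 19 ≡ 19 (mod 71).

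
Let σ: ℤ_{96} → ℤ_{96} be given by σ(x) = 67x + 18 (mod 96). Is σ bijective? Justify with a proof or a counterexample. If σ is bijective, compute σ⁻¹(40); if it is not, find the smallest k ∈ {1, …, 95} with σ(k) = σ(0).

If σ(u) = σ(v), then 67u ≡ 67v (mod 96). Because gcd(67, 96) = 1, we may cancel 67 to get u ≡ v (mod 96).
We now compute 67⁻¹ mod 96 explicitly. Euclid's algorithm: 96 = 1·67 + 29, 67 = 2·29 + 9, 29 = 3·9 + 2, 9 = 4·2 + 1; back-substituting gives 1 = 43·67 − 30·96, so 67⁻¹ ≡ 43 (mod 96).
For any y ∈ ℤ_{96}, x = 43(y − 18) mod 96 satisfies σ(x) = 67·43(y − 18) + 18 ≡ y (since 67·43 ≡ 1 mod 96). So every y has a preimage.
So σ is bijective.
Since σ is bijective, we compute σ⁻¹(40): solve 67x + 18 ≡ 40 (mod 96), i.e. 67x ≡ 22 (mod 96).
Multiplying by 67⁻¹ = 43 gives x ≡ 43·22 = 946 = 9·96 + 82 ≡ 82 (mod 96).
Check: σ(82) = 67·82 + 18 = 5512 = 57·96 + 40 ≡ 40 (mod 96).

82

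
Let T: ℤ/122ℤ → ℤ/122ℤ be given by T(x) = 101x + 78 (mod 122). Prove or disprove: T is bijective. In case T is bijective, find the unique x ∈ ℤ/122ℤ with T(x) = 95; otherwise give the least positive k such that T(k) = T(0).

By definition, T is injective if T(s) = T(t) implies s = t.
If T(s) = T(t), then 101s ≡ 101t (mod 122). Because gcd(101, 122) = 1, we may cancel 101 to get s ≡ t (mod 122).
We now compute 101⁻¹ mod 122 explicitly. Euclid's algorithm: 122 = 1·101 + 21, 101 = 4·21 + 17, 21 = 1·17 + 4, 17 = 4·4 + 1; back-substituting gives 1 = 29·101 − 24·122, so 101⁻¹ ≡ 29 (mod 122).
Then y ↦ 29(y − 78) is a two-sided inverse to T, so every y ∈ ℤ/122ℤ has a preimage.
Therefore T is bijective.
Since T is bijective, we find T⁻¹(95): we need 101x ≡ 95 − 78 ≡ 17 (mod 122). Using 101⁻¹ = 29: x ≡ 29·17 = 493 = 4·122 + 5, so x = 5.
Check: T(5) = 101·5 + 78 = 583 = 4·122 + 95 ≡ 95 (mod 122).

5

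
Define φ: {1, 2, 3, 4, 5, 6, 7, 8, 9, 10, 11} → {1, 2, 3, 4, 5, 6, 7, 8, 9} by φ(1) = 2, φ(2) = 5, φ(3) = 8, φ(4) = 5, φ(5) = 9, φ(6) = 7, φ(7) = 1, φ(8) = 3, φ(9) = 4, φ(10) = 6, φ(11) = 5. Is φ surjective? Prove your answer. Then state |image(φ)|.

9

Every element of the codomain has a preimage: 1 = φ(7), 2 = φ(1), 3 = φ(8), 4 = φ(9), 5 = φ(2), 6 = φ(10), 7 = φ(6), 8 = φ(3), 9 = φ(5).
Hence φ is surjective.
The image of φ is {1, 2, 3, 4, 5, 6, 7, 8, 9}, which has 9 elements.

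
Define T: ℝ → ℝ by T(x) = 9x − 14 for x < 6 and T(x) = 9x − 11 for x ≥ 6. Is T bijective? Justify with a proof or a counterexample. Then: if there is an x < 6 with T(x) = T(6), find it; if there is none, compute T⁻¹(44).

55/9

Both pieces are strictly increasing (slopes 9 and 9), so each is injective on its own interval.
The left piece maps (−∞, 6) onto (−∞, 40); the right piece maps [6, ∞) onto [43, ∞).
The images leave a gap (40 has no preimage), so T is not surjective, hence not bijective.
Because the two images are disjoint, no x < 6 has T(x) = T(6), so we compute T⁻¹(44): 44 lies in [43, ∞), so solve 9x − 11 = 44: x = (44 + 11)/9 = 55/9.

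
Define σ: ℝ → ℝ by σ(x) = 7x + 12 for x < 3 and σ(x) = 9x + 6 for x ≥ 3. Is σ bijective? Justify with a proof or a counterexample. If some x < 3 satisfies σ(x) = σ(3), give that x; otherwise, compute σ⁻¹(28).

16/7

Both pieces are strictly increasing (slopes 7 and 9), so each is injective on its own interval.
The left piece maps (−∞, 3) onto (−∞, 33); the right piece maps [3, ∞) onto [33, ∞).
Since 33 = 33, the images partition ℝ: σ is injective and surjective, hence bijective.
Because the two images are disjoint, no x < 3 has σ(x) = σ(3), so we compute σ⁻¹(28): 28 lies in (−∞, 33), so solve 7x + 12 = 28: x = (28 − 12)/7 = 16/7.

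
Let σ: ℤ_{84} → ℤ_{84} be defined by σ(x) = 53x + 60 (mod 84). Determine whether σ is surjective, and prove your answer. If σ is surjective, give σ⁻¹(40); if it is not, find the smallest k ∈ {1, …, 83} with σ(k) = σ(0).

44

Since gcd(53, 84) = 1, 53 is invertible modulo 84. Euclid's algorithm: 84 = 1·53 + 31, 53 = 1·31 + 22, 31 = 1·22 + 9, 22 = 2·9 + 4, 9 = 2·4 + 1; back-substituting gives 1 = 65·53 − 41·84, so 53⁻¹ ≡ 65 (mod 84).
For any y ∈ ℤ_{84}, x = 65(y − 60) mod 84 satisfies σ(x) = 53·65(y − 60) + 60 ≡ y (since 53·65 ≡ 1 mod 84). So every y has a preimage.
Hence σ is surjective.
Since σ is surjective, we find σ⁻¹(40): we need 53x ≡ 40 − 60 ≡ 64 (mod 84). Using 53⁻¹ = 65: x ≡ 65·64 = 4160 = 49·84 + 44, so x = 44.
Check: σ(44) = 53·44 + 60 = 2392 = 28·84 + 40 ≡ 40 (mod 84).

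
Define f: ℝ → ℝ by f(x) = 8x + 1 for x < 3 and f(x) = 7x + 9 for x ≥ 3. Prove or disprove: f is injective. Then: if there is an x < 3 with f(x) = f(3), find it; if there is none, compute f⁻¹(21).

5/2

Both pieces are strictly increasing (slopes 8 and 7), so each is injective on its own interval.
The left piece maps (−∞, 3) onto (−∞, 25); the right piece maps [3, ∞) onto [30, ∞).
These images are disjoint, so no value is attained by both pieces. Thus f is injective.
Because the two images are disjoint, no x < 3 has f(x) = f(3), so we compute f⁻¹(21): 21 lies in (−∞, 25), so solve 8x + 1 = 21: x = (21 − 1)/8 = 5/2.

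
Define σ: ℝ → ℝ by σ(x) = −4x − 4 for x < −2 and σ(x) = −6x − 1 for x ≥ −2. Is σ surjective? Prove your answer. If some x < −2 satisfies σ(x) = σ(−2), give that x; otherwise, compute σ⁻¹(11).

Both pieces are strictly decreasing (slopes −4 and −6), so each is injective on its own interval.
The left piece maps (−∞, −2) onto (4, ∞); the right piece maps [−2, ∞) onto (−∞, 11].
The union (4, ∞) ∪ (−∞, 11] covers ℝ, so σ is surjective.
For the follow-up: the images overlap, so an x < −2 with σ(x) = σ(−2) exists. σ(−2) = 11; solving −4x − 4 = 11 for x < −2 gives x = (11 + 4)/(−4) = −15/4.

-15/4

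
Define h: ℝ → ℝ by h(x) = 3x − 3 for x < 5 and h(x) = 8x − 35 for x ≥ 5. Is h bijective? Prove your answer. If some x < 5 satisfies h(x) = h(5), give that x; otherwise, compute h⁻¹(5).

8/3

Both pieces are strictly increasing (slopes 3 and 8), so each is injective on its own interval.
The left piece maps (−∞, 5) onto (−∞, 12); the right piece maps [5, ∞) onto [5, ∞).
These images overlap. In particular h(5) = 5 (right piece), and solving 3x − 3 = 5 on the left piece gives x = 8/3 < 5.
So h(8/3) = h(5) with 8/3 ≠ 5, and h is not injective, hence not bijective. This x = 8/3 is the requested value below 5.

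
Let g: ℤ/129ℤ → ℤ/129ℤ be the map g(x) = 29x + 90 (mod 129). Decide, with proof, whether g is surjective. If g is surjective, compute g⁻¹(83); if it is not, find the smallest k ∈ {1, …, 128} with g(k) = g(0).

Since gcd(29, 129) = 1, 29 is invertible modulo 129. Euclid's algorithm: 129 = 4·29 + 13, 29 = 2·13 + 3, 13 = 4·3 + 1; back-substituting gives 1 = 89·29 − 20·129, so 29⁻¹ ≡ 89 (mod 129).
For any y ∈ ℤ/129ℤ, x = 89(y − 90) mod 129 satisfies g(x) = 29·89(y − 90) + 90 ≡ y (since 29·89 ≡ 1 mod 129). So every y has a preimage.
Thus g is surjective.
Since g is surjective, we find g⁻¹(83): we need 29x ≡ 83 − 90 ≡ 122 (mod 129). Using 29⁻¹ = 89: x ≡ 89·122 = 10858 = 84·129 + 22, so x = 22.
Check: g(22) = 29·22 + 90 = 728 = 5·129 + 83 ≡ 83 (mod 129).

22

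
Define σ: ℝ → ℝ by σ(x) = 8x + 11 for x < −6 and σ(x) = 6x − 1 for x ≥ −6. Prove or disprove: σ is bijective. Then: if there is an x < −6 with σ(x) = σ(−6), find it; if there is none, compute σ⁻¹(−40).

Both pieces are strictly increasing (slopes 8 and 6), so each is injective on its own interval.
The left piece maps (−∞, −6) onto (−∞, −37); the right piece maps [−6, ∞) onto [−37, ∞).
Since −37 = −37, the images partition ℝ: σ is injective and surjective, hence bijective.
Because the two images are disjoint, no x < −6 has σ(x) = σ(−6), so we compute σ⁻¹(−40): −40 lies in (−∞, −37), so solve 8x + 11 = −40: x = (−40 − 11)/8 = −51/8.

-51/8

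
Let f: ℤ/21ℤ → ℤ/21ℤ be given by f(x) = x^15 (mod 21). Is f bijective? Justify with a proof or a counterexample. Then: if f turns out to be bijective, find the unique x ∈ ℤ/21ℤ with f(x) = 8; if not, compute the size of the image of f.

f(1) = 1^15 = 1.
f(4): Repeated squaring mod 21: 4^1 ≡ 4, 4^2 ≡ 4² = 16, 4^4 ≡ 16² = 256 ≡ 4, 4^8 ≡ 4² = 16. Since 15 = 8 + 4 + 2 + 1, 4^15 ≡ 16·4·16·4: 16·4 = 64 ≡ 1, then 1·16 = 16, then 16·4 = 64 ≡ 1. So 4^15 ≡ 1 (mod 21).
So f(1) = f(4) = 1 while 1 ≠ 4, thus f is not injective, hence not bijective.
Since f is not bijective, we determine |image(f)|. Computing x^15 mod 21 for each x (by repeated squaring, reducing mod 21 at every step), the values f(0), f(1), …, f(20) are: 0, 1, 8, 6, 1, 20, 6, 7, 8, 15, 13, 8, 6, 13, 14, 15, 1, 20, 15, 13, 20.
The distinct values are {0, 1, 6, 7, 8, 13, 14, 15, 20}; there are 9 of them.

9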